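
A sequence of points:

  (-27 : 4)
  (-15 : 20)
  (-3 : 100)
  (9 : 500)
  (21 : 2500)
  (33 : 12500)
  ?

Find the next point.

First slot: +12 each step; -27, -15, -3, 9, 21, 33 → 45.
Second slot: ×5 each step, so 4, 20, 100, 500, 2500, 12500 → 62500.
Putting it together: (45 : 62500).

(45 : 62500)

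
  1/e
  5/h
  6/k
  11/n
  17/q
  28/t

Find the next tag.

45/w

First component — each term is the sum of the two before it: 1, 5, 6, 11, 17, 28 → 45.
For the letter, letters move forward 3 places in the alphabet: e, h, k, n, q, t → w.
Putting it together: 45/w.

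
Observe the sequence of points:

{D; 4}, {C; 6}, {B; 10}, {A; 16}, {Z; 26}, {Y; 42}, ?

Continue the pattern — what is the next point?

Letter goes D, C, B, A, Z, Y → X (letters move back 1 place in the alphabet, wrapping A→Z).
Second entry: 4, 6, 10, 16, 26, 42 → 68 (each term is the sum of the two before it).
So the next point is {X; 68}.

{X; 68}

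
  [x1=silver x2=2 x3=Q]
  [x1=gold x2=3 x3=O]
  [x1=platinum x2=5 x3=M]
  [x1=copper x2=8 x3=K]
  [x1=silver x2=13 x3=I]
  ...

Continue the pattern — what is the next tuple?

X1 goes silver, gold, platinum, copper, silver → gold (repeats silver → gold → platinum → copper).
For the x2, each term is the sum of the two before it: 2, 3, 5, 8, 13 → 21.
X3 — letters move back 2 places in the alphabet: Q, O, M, K, I → G.
So the next tuple is [x1=gold x2=21 x3=G].

[x1=gold x2=21 x3=G]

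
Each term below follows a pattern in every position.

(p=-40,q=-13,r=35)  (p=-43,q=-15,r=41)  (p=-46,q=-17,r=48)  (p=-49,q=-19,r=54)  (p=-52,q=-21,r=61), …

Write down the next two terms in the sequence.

P — −3 each step: -40, -43, -46, -49, -52 → -55 → -58.
For the q, −2 each step: -13, -15, -17, -19, -21 → -23 → -25.
R: alternating steps +6, +7, +6, +7, …; 35, 41, 48, 54, 61 → 67 → 74.
Putting the parts together: (p=-55,q=-23,r=67) and then (p=-58,q=-25,r=74).

(p=-55,q=-23,r=67), (p=-58,q=-25,r=74)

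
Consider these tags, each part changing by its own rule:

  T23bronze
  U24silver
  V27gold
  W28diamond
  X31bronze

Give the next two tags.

Y32silver then Z35gold

Letter: T, U, V, W, X → Y → Z (letters move forward 1 place in the alphabet).
Second component goes 23, 24, 27, 28, 31 → 32 → 35 (alternating steps +1, +3, +1, +3, …).
Rank — repeats bronze → silver → gold → diamond: bronze, silver, gold, diamond, bronze → silver → gold.
So the next two tags are Y32silver and Z35gold.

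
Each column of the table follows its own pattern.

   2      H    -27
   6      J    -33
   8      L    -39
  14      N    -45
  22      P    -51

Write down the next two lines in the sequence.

36  R  -57; 58  T  -63

First component goes 2, 6, 8, 14, 22 → 36 → 58 (each term is the sum of the two before it).
Letter: letters move forward 2 places in the alphabet, so H, J, L, N, P → R → T.
Third component goes -27, -33, -39, -45, -51 → -57 → -63 (−6 each step).
Putting the parts together: 36  R  -57 and then 58  T  -63.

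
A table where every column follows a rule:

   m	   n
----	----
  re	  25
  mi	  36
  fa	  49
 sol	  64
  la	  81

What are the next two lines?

Column m: runs through the solfège scale do→ti, so re, mi, fa, sol, la → ti → do.
Column n — perfect squares: 5², 6², 7², …: 25, 36, 49, 64, 81 → 100 → 121.
So the next two lines are ti  100 and do  121.

ti  100; do  121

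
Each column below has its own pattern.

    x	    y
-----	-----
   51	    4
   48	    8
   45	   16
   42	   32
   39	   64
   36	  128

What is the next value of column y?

Column y goes 4, 8, 16, 32, 64, 128 → 256 (×2 each step).

256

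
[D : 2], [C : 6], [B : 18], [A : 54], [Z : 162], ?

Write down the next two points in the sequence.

[Y : 486], [X : 1458]

Letter goes D, C, B, A, Z → Y → X (letters move back 1 place in the alphabet, wrapping A→Z).
Second part: ×3 each step, so 2, 6, 18, 54, 162 → 486 → 1458.
Putting the parts together: [Y : 486] and then [X : 1458].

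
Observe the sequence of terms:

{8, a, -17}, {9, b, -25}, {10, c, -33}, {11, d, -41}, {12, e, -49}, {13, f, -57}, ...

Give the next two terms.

First component: 8, 9, 10, 11, 12, 13 → 14 → 15 (+1 each step).
Letter: letters move forward 1 place in the alphabet; a, b, c, d, e, f → g → h.
Third component: −8 each step, so -17, -25, -33, -41, -49, -57 → -65 → -73.
So the next two terms are {14, g, -65} and {15, h, -73}.

{14, g, -65}, {15, h, -73}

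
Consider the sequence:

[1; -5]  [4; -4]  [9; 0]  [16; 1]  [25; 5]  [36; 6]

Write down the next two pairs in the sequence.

First entry goes 1, 4, 9, 16, 25, 36 → 49 → 64 (perfect squares: 1², 2², 3², …).
Second entry: alternating steps +1, +4, +1, +4, …; -5, -4, 0, 1, 5, 6 → 10 → 11.
Putting the parts together: [49; 10] and then [64; 11].

[49; 10], [64; 11]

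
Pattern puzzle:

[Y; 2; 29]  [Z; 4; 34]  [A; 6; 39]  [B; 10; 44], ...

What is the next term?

Letter: Y, Z, A, B → C (letters move forward 1 place in the alphabet, wrapping Z→A).
Second entry: each term is the sum of the two before it, so 2, 4, 6, 10 → 16.
Third entry: +5 each step, so 29, 34, 39, 44 → 49.
Putting it together: [C; 16; 49].

[C; 16; 49]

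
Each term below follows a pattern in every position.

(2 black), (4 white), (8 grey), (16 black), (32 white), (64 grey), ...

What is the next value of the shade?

Shade: black, white, grey, black, white, grey → black (repeats black → white → grey).

black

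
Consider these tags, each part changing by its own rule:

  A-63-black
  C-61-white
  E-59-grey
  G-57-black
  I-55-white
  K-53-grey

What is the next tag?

M-51-black

Letter goes A, C, E, G, I, K → M (letters move forward 2 places in the alphabet).
Second component goes 63, 61, 59, 57, 55, 53 → 51 (−2 each step).
Shade: repeats black → white → grey, so black, white, grey, black, white, grey → black.
Putting it together: M-51-black.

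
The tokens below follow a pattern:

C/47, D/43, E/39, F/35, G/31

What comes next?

For the letter, letters move forward 1 place in the alphabet: C, D, E, F, G → H.
Second component goes 47, 43, 39, 35, 31 → 27 (−4 each step).
Combining the parts gives H/27.

H/27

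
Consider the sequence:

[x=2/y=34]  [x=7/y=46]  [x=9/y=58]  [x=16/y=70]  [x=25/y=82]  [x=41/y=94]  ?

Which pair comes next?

[x=66/y=106]

X — each term is the sum of the two before it: 2, 7, 9, 16, 25, 41 → 66.
Y: +12 each step; 34, 46, 58, 70, 82, 94 → 106.
Combining the parts gives [x=66/y=106].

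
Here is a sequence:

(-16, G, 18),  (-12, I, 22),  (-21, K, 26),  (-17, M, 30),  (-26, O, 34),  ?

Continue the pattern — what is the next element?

(-22, Q, 38)

First entry goes -16, -12, -21, -17, -26 → -22 (alternating steps +4, −9, +4, −9, …).
Letter: letters move forward 2 places in the alphabet; G, I, K, M, O → Q.
Third entry: +4 each step; 18, 22, 26, 30, 34 → 38.
Combining the parts gives (-22, Q, 38).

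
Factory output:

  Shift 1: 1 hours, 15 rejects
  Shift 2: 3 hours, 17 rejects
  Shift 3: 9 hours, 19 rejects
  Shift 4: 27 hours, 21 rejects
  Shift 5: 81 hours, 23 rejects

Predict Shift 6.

243 hours, 25 rejects

Hours: ×3 each step, so 1, 3, 9, 27, 81 → 243.
Rejects: +2 each step; 15, 17, 19, 21, 23 → 25.
So the next row is 243 hours, 25 rejects.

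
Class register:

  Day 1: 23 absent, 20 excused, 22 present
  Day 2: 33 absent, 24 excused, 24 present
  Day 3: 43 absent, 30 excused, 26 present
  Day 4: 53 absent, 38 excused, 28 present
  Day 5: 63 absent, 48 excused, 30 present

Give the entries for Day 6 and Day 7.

Absent: 23, 33, 43, 53, 63 → 73 → 83 (+10 each step).
Excused: 20, 24, 30, 38, 48 → 60 → 74 (differences are 4, 6, 8, … (increasing by 2 each time)).
Present — +2 each step: 22, 24, 26, 28, 30 → 32 → 34.
So the next two rows are 73 absent, 60 excused, 32 present and 83 absent, 74 excused, 34 present.

73 absent, 60 excused, 32 present; 83 absent, 74 excused, 34 present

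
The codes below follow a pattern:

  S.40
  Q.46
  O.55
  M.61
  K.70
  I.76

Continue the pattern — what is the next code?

Letter goes S, Q, O, M, K, I → G (letters move back 2 places in the alphabet).
Second component goes 40, 46, 55, 61, 70, 76 → 85 (alternating steps +6, +9, +6, +9, …).
Combining the parts gives G.85.

G.85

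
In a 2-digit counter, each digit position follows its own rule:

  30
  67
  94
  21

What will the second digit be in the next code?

Second digit: 0, 7, 4, 1 → 8 (−3 each step, mod 10).

8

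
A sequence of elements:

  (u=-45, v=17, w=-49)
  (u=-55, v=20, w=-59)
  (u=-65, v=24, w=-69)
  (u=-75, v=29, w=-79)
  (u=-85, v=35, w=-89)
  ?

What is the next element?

U: −10 each step, so -45, -55, -65, -75, -85 → -95.
V goes 17, 20, 24, 29, 35 → 42 (differences are 3, 4, 5, … (increasing by 1 each time)).
For the w, always 4 less than the u: -49, -59, -69, -79, -89 → -99.
So the next element is (u=-95, v=42, w=-99).

(u=-95, v=42, w=-99)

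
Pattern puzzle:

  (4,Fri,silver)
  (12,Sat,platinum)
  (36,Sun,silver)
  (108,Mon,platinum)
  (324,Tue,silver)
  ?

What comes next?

(972,Wed,platinum)

For the first coordinate, ×3 each step: 4, 12, 36, 108, 324 → 972.
Day goes Fri, Sat, Sun, Mon, Tue → Wed (runs through the weekdays Mon→Sun).
Metal: alternates silver ↔ platinum; silver, platinum, silver, platinum, silver → platinum.
So the next term is (972,Wed,platinum).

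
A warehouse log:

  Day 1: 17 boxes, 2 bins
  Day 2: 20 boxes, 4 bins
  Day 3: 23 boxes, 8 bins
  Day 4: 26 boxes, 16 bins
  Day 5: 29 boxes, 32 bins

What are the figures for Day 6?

32 boxes, 64 bins

Boxes: +3 each step; 17, 20, 23, 26, 29 → 32.
Bins: ×2 each step; 2, 4, 8, 16, 32 → 64.
Combining the parts gives 32 boxes, 64 bins.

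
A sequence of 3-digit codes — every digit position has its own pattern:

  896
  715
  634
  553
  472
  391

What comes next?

210

First digit — −1 each step, mod 10: 8, 7, 6, 5, 4, 3 → 2.
Second digit: +2 each step, mod 10; 9, 1, 3, 5, 7, 9 → 1.
For the third digit, −1 each step, mod 10: 6, 5, 4, 3, 2, 1 → 0.
Putting it together: 210.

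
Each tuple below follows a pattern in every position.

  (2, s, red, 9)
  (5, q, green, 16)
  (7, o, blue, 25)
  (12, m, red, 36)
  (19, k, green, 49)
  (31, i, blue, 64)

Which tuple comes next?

(50, g, red, 81)

For the first part, each term is the sum of the two before it: 2, 5, 7, 12, 19, 31 → 50.
Letter: letters move back 2 places in the alphabet, so s, q, o, m, k, i → g.
Colour: red, green, blue, red, green, blue → red (repeats red → green → blue).
Fourth part: perfect squares: 3², 4², 5², …, so 9, 16, 25, 36, 49, 64 → 81.
Putting it together: (50, g, red, 81).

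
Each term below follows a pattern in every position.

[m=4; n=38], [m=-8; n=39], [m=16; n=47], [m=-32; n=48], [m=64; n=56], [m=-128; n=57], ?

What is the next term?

[m=256; n=65]

M: ×(-2) each step; 4, -8, 16, -32, 64, -128 → 256.
N: alternating steps +1, +8, +1, +8, …, so 38, 39, 47, 48, 56, 57 → 65.
Putting it together: [m=256; n=65].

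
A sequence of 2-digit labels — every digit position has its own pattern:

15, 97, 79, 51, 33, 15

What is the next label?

97

First digit: −2 each step, mod 10, so 1, 9, 7, 5, 3, 1 → 9.
Second digit: 5, 7, 9, 1, 3, 5 → 7 (+2 each step, mod 10).
Combining the parts gives 97.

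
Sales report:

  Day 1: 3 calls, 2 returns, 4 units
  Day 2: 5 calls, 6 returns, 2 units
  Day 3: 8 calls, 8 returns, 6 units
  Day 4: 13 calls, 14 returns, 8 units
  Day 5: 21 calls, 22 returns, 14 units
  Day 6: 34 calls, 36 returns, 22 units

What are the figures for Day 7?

55 calls, 58 returns, 36 units

For the calls, each term is the sum of the two before it: 3, 5, 8, 13, 21, 34 → 55.
Returns: each term is the sum of the two before it, so 2, 6, 8, 14, 22, 36 → 58.
Units — each term is the sum of the two before it: 4, 2, 6, 8, 14, 22 → 36.
So the next row is 55 calls, 58 returns, 36 units.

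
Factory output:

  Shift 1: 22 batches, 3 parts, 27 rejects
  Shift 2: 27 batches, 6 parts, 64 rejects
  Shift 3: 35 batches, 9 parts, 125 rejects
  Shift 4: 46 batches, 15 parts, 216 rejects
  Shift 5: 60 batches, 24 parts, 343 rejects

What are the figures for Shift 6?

Batches: differences are 5, 8, 11, … (increasing by 3 each time); 22, 27, 35, 46, 60 → 77.
Parts — each term is the sum of the two before it: 3, 6, 9, 15, 24 → 39.
Rejects: perfect cubes: 3³, 4³, 5³, …; 27, 64, 125, 216, 343 → 512.
Combining the parts gives 77 batches, 39 parts, 512 rejects.

77 batches, 39 parts, 512 rejects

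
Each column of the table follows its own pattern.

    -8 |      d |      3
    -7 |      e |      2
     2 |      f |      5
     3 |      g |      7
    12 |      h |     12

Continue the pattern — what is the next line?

13  i  19

First component — alternating steps +1, +9, +1, +9, …: -8, -7, 2, 3, 12 → 13.
Letter goes d, e, f, g, h → i (letters move forward 1 place in the alphabet).
Third component: each term is the sum of the two before it; 3, 2, 5, 7, 12 → 19.
Putting it together: 13  i  19.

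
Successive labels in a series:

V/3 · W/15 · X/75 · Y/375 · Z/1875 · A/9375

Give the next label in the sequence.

For the letter, letters move forward 1 place in the alphabet, wrapping Z→A: V, W, X, Y, Z, A → B.
Second component: ×5 each step, so 3, 15, 75, 375, 1875, 9375 → 46875.
Putting it together: B/46875.

B/46875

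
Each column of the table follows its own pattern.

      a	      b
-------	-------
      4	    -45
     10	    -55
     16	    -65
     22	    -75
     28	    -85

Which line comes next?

34  -95

For the column a, +6 each step: 4, 10, 16, 22, 28 → 34.
Column b goes -45, -55, -65, -75, -85 → -95 (−10 each step).
Putting it together: 34  -95.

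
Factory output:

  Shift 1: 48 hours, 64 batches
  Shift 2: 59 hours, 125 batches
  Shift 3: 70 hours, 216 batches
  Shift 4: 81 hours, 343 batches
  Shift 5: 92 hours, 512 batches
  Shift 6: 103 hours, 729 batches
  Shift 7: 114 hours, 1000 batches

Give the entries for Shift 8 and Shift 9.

Hours: 48, 59, 70, 81, 92, 103, 114 → 125 → 136 (+11 each step).
Batches goes 64, 125, 216, 343, 512, 729, 1000 → 1331 → 1728 (perfect cubes: 4³, 5³, 6³, …).
So the next two lines are 125 hours, 1331 batches and 136 hours, 1728 batches.

125 hours, 1331 batches; 136 hours, 1728 batches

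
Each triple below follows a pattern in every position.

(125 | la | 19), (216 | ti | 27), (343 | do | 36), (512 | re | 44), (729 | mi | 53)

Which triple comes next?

First coordinate: 125, 216, 343, 512, 729 → 1000 (perfect cubes: 5³, 6³, 7³, …).
Note: la, ti, do, re, mi → fa (runs through the solfège scale do→ti).
Third coordinate: alternating steps +8, +9, +8, +9, …; 19, 27, 36, 44, 53 → 61.
So the next triple is (1000 | fa | 61).

(1000 | fa | 61)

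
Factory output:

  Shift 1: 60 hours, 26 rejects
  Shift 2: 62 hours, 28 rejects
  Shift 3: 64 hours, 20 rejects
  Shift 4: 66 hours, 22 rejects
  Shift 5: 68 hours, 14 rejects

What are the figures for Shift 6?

70 hours, 16 rejects

Hours goes 60, 62, 64, 66, 68 → 70 (+2 each step).
Rejects goes 26, 28, 20, 22, 14 → 16 (alternating steps +2, −8, +2, −8, …).
Combining the parts gives 70 hours, 16 rejects.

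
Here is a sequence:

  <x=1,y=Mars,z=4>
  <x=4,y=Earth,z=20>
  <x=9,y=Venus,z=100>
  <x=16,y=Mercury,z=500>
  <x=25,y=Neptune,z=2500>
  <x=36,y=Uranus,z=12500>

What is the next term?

<x=49,y=Saturn,z=62500>

X: perfect squares: 1², 2², 3², …, so 1, 4, 9, 16, 25, 36 → 49.
For the y, runs backward through the planets Mercury→Neptune: Mars, Earth, Venus, Mercury, Neptune, Uranus → Saturn.
For the z, ×5 each step: 4, 20, 100, 500, 2500, 12500 → 62500.
Putting it together: <x=49,y=Saturn,z=62500>.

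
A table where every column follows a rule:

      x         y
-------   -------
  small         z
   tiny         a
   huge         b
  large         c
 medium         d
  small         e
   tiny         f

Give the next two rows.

For the column x, repeats small → tiny → huge → large → medium: small, tiny, huge, large, medium, small, tiny → huge → large.
Column y goes z, a, b, c, d, e, f → g → h (letters move forward 1 place in the alphabet, wrapping Z→A).
So the next two rows are huge  g and large  h.

huge  g; large  h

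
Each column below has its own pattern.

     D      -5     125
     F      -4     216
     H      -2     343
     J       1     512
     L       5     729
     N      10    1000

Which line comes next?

Letter: letters move forward 2 places in the alphabet, so D, F, H, J, L, N → P.
Second component goes -5, -4, -2, 1, 5, 10 → 16 (differences are 1, 2, 3, … (increasing by 1 each time)).
Third component goes 125, 216, 343, 512, 729, 1000 → 1331 (perfect cubes: 5³, 6³, 7³, …).
Putting it together: P  16  1331.

P  16  1331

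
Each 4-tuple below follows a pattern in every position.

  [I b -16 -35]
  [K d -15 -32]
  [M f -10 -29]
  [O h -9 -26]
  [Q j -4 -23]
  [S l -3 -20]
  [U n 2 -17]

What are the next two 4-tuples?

[W p 3 -14], [Y r 8 -11]

First letter: letters move forward 2 places in the alphabet, so I, K, M, O, Q, S, U → W → Y.
Second letter goes b, d, f, h, j, l, n → p → r (letters move forward 2 places in the alphabet).
For the third part, alternating steps +1, +5, +1, +5, …: -16, -15, -10, -9, -4, -3, 2 → 3 → 8.
Fourth part: +3 each step; -35, -32, -29, -26, -23, -20, -17 → -14 → -11.
So the next two 4-tuples are [W p 3 -14] and [Y r 8 -11].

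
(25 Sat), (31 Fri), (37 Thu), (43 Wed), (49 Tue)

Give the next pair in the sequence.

(55 Mon)

For the first coordinate, +6 each step: 25, 31, 37, 43, 49 → 55.
Day: runs backward through the weekdays Mon→Sun, so Sat, Fri, Thu, Wed, Tue → Mon.
So the next pair is (55 Mon).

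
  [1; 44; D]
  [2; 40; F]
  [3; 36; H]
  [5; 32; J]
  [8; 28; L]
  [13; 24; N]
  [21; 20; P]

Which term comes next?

First coordinate: each term is the sum of the two before it, so 1, 2, 3, 5, 8, 13, 21 → 34.
Second coordinate goes 44, 40, 36, 32, 28, 24, 20 → 16 (−4 each step).
Letter: D, F, H, J, L, N, P → R (letters move forward 2 places in the alphabet).
Combining the parts gives [34; 16; R].

[34; 16; R]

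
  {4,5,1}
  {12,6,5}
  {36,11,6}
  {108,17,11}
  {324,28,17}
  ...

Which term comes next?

First coordinate — ×3 each step: 4, 12, 36, 108, 324 → 972.
Second coordinate — each term is the sum of the two before it: 5, 6, 11, 17, 28 → 45.
For the third coordinate, each term is the sum of the two before it: 1, 5, 6, 11, 17 → 28.
Putting it together: {972,45,28}.

{972,45,28}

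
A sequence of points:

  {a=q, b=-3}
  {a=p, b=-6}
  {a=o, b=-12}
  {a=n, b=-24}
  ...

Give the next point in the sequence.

{a=m, b=-48}

A goes q, p, o, n → m (letters move back 1 place in the alphabet).
B: ×2 each step; -3, -6, -12, -24 → -48.
Combining the parts gives {a=m, b=-48}.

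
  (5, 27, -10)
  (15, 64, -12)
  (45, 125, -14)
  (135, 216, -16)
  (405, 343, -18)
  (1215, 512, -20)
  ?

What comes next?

First part: 5, 15, 45, 135, 405, 1215 → 3645 (×3 each step).
Second part: 27, 64, 125, 216, 343, 512 → 729 (perfect cubes: 3³, 4³, 5³, …).
Third part: −2 each step, so -10, -12, -14, -16, -18, -20 → -22.
Combining the parts gives (3645, 729, -22).

(3645, 729, -22)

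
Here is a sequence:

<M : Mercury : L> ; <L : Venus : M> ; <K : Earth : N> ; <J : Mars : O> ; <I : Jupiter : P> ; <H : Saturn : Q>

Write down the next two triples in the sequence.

<G : Uranus : R>, <F : Neptune : S>

First letter goes M, L, K, J, I, H → G → F (letters move back 1 place in the alphabet).
Planet — runs through the planets Mercury→Neptune: Mercury, Venus, Earth, Mars, Jupiter, Saturn → Uranus → Neptune.
Second letter: letters move forward 1 place in the alphabet, so L, M, N, O, P, Q → R → S.
Putting the parts together: <G : Uranus : R> and then <F : Neptune : S>.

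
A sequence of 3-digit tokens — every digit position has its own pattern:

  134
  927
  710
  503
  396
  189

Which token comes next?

First digit: −2 each step, mod 10; 1, 9, 7, 5, 3, 1 → 9.
Second digit: 3, 2, 1, 0, 9, 8 → 7 (−1 each step, mod 10).
Third digit goes 4, 7, 0, 3, 6, 9 → 2 (+3 each step, mod 10).
Putting it together: 972.

972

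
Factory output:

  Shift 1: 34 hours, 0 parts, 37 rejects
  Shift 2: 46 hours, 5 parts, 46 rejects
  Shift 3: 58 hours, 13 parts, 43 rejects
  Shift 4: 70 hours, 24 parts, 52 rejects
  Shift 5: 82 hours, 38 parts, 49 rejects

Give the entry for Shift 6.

94 hours, 55 parts, 58 rejects

Hours — +12 each step: 34, 46, 58, 70, 82 → 94.
Parts: differences are 5, 8, 11, … (increasing by 3 each time), so 0, 5, 13, 24, 38 → 55.
For the rejects, alternating steps +9, −3, +9, −3, …: 37, 46, 43, 52, 49 → 58.
So the next line is 94 hours, 55 parts, 58 rejects.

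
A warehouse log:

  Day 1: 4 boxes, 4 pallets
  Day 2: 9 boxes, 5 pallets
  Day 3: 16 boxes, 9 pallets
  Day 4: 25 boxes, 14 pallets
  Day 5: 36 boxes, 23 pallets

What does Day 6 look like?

49 boxes, 37 pallets

Boxes: perfect squares: 2², 3², 4², …, so 4, 9, 16, 25, 36 → 49.
Pallets — each term is the sum of the two before it: 4, 5, 9, 14, 23 → 37.
Putting it together: 49 boxes, 37 pallets.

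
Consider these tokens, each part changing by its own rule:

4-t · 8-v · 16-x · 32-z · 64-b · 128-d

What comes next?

256-f

First component: ×2 each step, so 4, 8, 16, 32, 64, 128 → 256.
Letter: letters move forward 2 places in the alphabet, wrapping Z→A; t, v, x, z, b, d → f.
So the next token is 256-f.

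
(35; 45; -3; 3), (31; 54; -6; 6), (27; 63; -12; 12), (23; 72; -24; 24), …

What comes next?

(19; 81; -48; 48)

For the first coordinate, −4 each step: 35, 31, 27, 23 → 19.
Second coordinate: +9 each step; 45, 54, 63, 72 → 81.
For the third coordinate, ×2 each step: -3, -6, -12, -24 → -48.
Fourth coordinate — ×2 each step: 3, 6, 12, 24 → 48.
So the next term is (19; 81; -48; 48).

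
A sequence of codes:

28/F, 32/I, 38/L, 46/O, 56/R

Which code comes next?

68/U

First component: 28, 32, 38, 46, 56 → 68 (differences are 4, 6, 8, … (increasing by 2 each time)).
Letter: F, I, L, O, R → U (letters move forward 3 places in the alphabet).
So the next code is 68/U.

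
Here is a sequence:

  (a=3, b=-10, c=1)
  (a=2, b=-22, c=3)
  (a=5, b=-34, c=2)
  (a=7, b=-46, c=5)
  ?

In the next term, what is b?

-58

A goes 3, 2, 5, 7 → 12 (each term is the sum of the two before it).
B: −12 each step; -10, -22, -34, -46 → -58.
C: always the previous value of the a, so 1, 3, 2, 5 → 7.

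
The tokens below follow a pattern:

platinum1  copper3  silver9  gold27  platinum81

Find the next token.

Metal: repeats platinum → copper → silver → gold; platinum, copper, silver, gold, platinum → copper.
For the second component, ×3 each step: 1, 3, 9, 27, 81 → 243.
So the next token is copper243.

copper243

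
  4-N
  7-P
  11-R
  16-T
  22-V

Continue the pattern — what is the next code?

First component: differences are 3, 4, 5, … (increasing by 1 each time); 4, 7, 11, 16, 22 → 29.
Letter: letters move forward 2 places in the alphabet, so N, P, R, T, V → X.
Putting it together: 29-X.

29-X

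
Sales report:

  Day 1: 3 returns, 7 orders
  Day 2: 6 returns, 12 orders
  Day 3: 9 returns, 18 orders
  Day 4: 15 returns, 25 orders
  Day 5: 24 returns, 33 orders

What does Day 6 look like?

39 returns, 42 orders

Returns goes 3, 6, 9, 15, 24 → 39 (each term is the sum of the two before it).
Orders: differences are 5, 6, 7, … (increasing by 1 each time), so 7, 12, 18, 25, 33 → 42.
So the next row is 39 returns, 42 orders.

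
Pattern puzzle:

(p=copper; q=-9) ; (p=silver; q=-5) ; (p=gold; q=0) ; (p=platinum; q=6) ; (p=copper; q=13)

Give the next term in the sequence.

(p=silver; q=21)

P — repeats copper → silver → gold → platinum: copper, silver, gold, platinum, copper → silver.
Q: differences are 4, 5, 6, … (increasing by 1 each time), so -9, -5, 0, 6, 13 → 21.
Putting it together: (p=silver; q=21).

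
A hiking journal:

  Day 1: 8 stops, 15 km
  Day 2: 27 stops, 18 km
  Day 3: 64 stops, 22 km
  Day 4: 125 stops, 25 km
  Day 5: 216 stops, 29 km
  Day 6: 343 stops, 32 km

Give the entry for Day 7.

For the stops, perfect cubes: 2³, 3³, 4³, …: 8, 27, 64, 125, 216, 343 → 512.
Km: 15, 18, 22, 25, 29, 32 → 36 (alternating steps +3, +4, +3, +4, …).
Combining the parts gives 512 stops, 36 km.

512 stops, 36 km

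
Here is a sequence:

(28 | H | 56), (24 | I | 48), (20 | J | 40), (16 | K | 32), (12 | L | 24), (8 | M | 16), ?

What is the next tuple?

(4 | N | 8)

First component: −4 each step, so 28, 24, 20, 16, 12, 8 → 4.
Letter: H, I, J, K, L, M → N (letters move forward 1 place in the alphabet).
Third component: always 2 × the first component; 56, 48, 40, 32, 24, 16 → 8.
Combining the parts gives (4 | N | 8).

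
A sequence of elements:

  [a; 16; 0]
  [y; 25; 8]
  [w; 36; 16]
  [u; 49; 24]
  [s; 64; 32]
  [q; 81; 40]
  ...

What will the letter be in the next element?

o

Letter — letters move back 2 places in the alphabet, wrapping A→Z: a, y, w, u, s, q → o.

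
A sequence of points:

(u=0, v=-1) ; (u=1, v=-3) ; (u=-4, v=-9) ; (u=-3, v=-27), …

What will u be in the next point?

-8

U — alternating steps +1, −5, +1, −5, …: 0, 1, -4, -3 → -8.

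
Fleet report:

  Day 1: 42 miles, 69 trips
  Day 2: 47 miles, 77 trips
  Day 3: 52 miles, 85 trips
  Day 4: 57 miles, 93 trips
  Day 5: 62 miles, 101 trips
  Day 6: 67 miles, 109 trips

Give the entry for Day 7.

Miles goes 42, 47, 52, 57, 62, 67 → 72 (+5 each step).
Trips: +8 each step; 69, 77, 85, 93, 101, 109 → 117.
So the next line is 72 miles, 117 trips.

72 miles, 117 trips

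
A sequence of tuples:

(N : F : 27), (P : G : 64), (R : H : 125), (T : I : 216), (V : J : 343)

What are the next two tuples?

(X : K : 512), (Z : L : 729)

First letter: letters move forward 2 places in the alphabet; N, P, R, T, V → X → Z.
For the second letter, letters move forward 1 place in the alphabet: F, G, H, I, J → K → L.
Third entry goes 27, 64, 125, 216, 343 → 512 → 729 (perfect cubes: 3³, 4³, 5³, …).
So the next two tuples are (X : K : 512) and (Z : L : 729).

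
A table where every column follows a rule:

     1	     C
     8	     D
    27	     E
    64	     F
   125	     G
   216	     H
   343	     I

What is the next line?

First component goes 1, 8, 27, 64, 125, 216, 343 → 512 (perfect cubes: 1³, 2³, 3³, …).
For the letter, letters move forward 1 place in the alphabet: C, D, E, F, G, H, I → J.
Putting it together: 512  J.

512  J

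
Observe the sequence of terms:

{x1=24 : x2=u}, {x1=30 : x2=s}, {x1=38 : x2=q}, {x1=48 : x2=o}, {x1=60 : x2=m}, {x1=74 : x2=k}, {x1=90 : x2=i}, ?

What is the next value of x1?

X1: 24, 30, 38, 48, 60, 74, 90 → 108 (differences are 6, 8, 10, … (increasing by 2 each time)).

108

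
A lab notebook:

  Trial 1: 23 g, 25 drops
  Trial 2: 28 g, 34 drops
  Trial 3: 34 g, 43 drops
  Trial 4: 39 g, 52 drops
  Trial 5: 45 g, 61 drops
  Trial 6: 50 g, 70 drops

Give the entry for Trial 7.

G: 23, 28, 34, 39, 45, 50 → 56 (alternating steps +5, +6, +5, +6, …).
Drops goes 25, 34, 43, 52, 61, 70 → 79 (+9 each step).
So the next record is 56 g, 79 drops.

56 g, 79 drops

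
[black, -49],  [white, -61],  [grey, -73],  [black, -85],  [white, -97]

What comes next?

Shade: repeats black → white → grey, so black, white, grey, black, white → grey.
For the second coordinate, −12 each step: -49, -61, -73, -85, -97 → -109.
So the next point is [grey, -109].

[grey, -109]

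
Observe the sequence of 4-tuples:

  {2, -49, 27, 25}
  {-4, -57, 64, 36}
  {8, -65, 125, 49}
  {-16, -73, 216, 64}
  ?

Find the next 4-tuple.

{32, -81, 343, 81}

First coordinate: 2, -4, 8, -16 → 32 (×(-2) each step).
Second coordinate — −8 each step: -49, -57, -65, -73 → -81.
Third coordinate: perfect cubes: 3³, 4³, 5³, …; 27, 64, 125, 216 → 343.
Fourth coordinate goes 25, 36, 49, 64 → 81 (perfect squares: 5², 6², 7², …).
Combining the parts gives {32, -81, 343, 81}.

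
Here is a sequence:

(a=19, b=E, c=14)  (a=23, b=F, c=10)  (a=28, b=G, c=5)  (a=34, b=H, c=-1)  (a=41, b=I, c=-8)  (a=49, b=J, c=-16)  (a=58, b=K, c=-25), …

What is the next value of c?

A goes 19, 23, 28, 34, 41, 49, 58 → 68 (differences are 4, 5, 6, … (increasing by 1 each time)).
B: letters move forward 1 place in the alphabet, so E, F, G, H, I, J, K → L.
C: 14, 10, 5, -1, -8, -16, -25 → -35 (together with the a always sums to 33).

-35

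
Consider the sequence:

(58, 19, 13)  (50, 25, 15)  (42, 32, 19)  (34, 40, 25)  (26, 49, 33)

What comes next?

First coordinate — −8 each step: 58, 50, 42, 34, 26 → 18.
For the second coordinate, differences are 6, 7, 8, … (increasing by 1 each time): 19, 25, 32, 40, 49 → 59.
Third coordinate: differences are 2, 4, 6, … (increasing by 2 each time), so 13, 15, 19, 25, 33 → 43.
Putting it together: (18, 59, 43).

(18, 59, 43)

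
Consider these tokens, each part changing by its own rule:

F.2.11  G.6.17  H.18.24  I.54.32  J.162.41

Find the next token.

Letter: F, G, H, I, J → K (letters move forward 1 place in the alphabet).
Second component: 2, 6, 18, 54, 162 → 486 (×3 each step).
Third component: 11, 17, 24, 32, 41 → 51 (differences are 6, 7, 8, … (increasing by 1 each time)).
So the next token is K.486.51.

K.486.51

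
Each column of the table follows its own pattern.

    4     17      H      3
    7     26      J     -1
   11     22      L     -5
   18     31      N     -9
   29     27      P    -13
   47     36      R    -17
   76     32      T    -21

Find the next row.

First component goes 4, 7, 11, 18, 29, 47, 76 → 123 (each term is the sum of the two before it).
Second component — alternating steps +9, −4, +9, −4, …: 17, 26, 22, 31, 27, 36, 32 → 41.
Letter goes H, J, L, N, P, R, T → V (letters move forward 2 places in the alphabet).
Fourth component: 3, -1, -5, -9, -13, -17, -21 → -25 (−4 each step).
Putting it together: 123  41  V  -25.

123  41  V  -25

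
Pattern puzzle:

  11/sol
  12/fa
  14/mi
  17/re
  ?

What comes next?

21/do

First entry: differences are 1, 2, 3, … (increasing by 1 each time); 11, 12, 14, 17 → 21.
Note: runs backward through the solfège scale do→ti; sol, fa, mi, re → do.
So the next tuple is 21/do.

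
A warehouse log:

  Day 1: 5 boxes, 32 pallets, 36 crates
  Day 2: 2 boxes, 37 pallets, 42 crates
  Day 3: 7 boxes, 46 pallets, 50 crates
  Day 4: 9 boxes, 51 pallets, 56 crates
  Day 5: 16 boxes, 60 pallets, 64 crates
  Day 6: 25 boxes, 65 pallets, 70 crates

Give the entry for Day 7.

41 boxes, 74 pallets, 78 crates

For the boxes, each term is the sum of the two before it: 5, 2, 7, 9, 16, 25 → 41.
For the pallets, alternating steps +5, +9, +5, +9, …: 32, 37, 46, 51, 60, 65 → 74.
Crates — alternating steps +6, +8, +6, +8, …: 36, 42, 50, 56, 64, 70 → 78.
Combining the parts gives 41 boxes, 74 pallets, 78 crates.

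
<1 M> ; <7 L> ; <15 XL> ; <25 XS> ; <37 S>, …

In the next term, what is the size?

M

Size: runs through clothing sizes XS→XL, so M, L, XL, XS, S → M.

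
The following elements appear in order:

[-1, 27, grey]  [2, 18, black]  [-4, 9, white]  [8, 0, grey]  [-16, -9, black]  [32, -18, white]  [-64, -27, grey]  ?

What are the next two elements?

[128, -36, black], [-256, -45, white]

For the first component, ×(-2) each step: -1, 2, -4, 8, -16, 32, -64 → 128 → -256.
Second component goes 27, 18, 9, 0, -9, -18, -27 → -36 → -45 (−9 each step).
Shade: repeats grey → black → white; grey, black, white, grey, black, white, grey → black → white.
Putting the parts together: [128, -36, black] and then [-256, -45, white].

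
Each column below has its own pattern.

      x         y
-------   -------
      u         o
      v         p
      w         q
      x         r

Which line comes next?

Column x: u, v, w, x → y (letters move forward 1 place in the alphabet).
For the column y, letters move forward 1 place in the alphabet: o, p, q, r → s.
Putting it together: y  s.

y  s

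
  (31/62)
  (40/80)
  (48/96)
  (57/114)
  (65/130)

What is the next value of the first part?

First part: alternating steps +9, +8, +9, +8, …, so 31, 40, 48, 57, 65 → 74.

74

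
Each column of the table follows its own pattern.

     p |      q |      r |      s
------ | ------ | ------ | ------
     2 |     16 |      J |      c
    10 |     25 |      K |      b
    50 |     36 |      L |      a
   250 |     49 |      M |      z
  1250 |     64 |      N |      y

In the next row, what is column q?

Column q: 16, 25, 36, 49, 64 → 81 (perfect squares: 4², 5², 6², …).

81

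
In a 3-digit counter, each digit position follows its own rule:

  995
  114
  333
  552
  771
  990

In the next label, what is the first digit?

First digit goes 9, 1, 3, 5, 7, 9 → 1 (+2 each step, mod 10).

1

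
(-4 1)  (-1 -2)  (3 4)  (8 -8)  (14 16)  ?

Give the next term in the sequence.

(21 -32)

First slot: differences are 3, 4, 5, … (increasing by 1 each time), so -4, -1, 3, 8, 14 → 21.
Second slot: ×(-2) each step, so 1, -2, 4, -8, 16 → -32.
Combining the parts gives (21 -32).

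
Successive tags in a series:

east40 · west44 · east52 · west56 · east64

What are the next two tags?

Direction: alternates east ↔ west; east, west, east, west, east → west → east.
Second component: alternating steps +4, +8, +4, +8, …, so 40, 44, 52, 56, 64 → 68 → 76.
Putting the parts together: west68 and then east76.

west68, east76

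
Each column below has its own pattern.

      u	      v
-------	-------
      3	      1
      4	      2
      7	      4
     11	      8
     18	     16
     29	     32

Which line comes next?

Column u: each term is the sum of the two before it, so 3, 4, 7, 11, 18, 29 → 47.
Column v: ×2 each step, so 1, 2, 4, 8, 16, 32 → 64.
Putting it together: 47  64.

47  64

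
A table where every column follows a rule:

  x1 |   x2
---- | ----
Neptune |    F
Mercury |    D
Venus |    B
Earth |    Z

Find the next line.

Mars  X

For the column x1, runs through the planets Mercury→Neptune: Neptune, Mercury, Venus, Earth → Mars.
Column x2: letters move back 2 places in the alphabet, wrapping A→Z, so F, D, B, Z → X.
So the next line is Mars  X.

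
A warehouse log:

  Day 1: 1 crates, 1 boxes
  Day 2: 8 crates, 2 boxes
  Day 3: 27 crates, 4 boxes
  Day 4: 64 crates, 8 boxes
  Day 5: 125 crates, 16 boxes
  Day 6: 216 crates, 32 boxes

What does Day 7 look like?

343 crates, 64 boxes

For the crates, perfect cubes: 1³, 2³, 3³, …: 1, 8, 27, 64, 125, 216 → 343.
For the boxes, ×2 each step: 1, 2, 4, 8, 16, 32 → 64.
Combining the parts gives 343 crates, 64 boxes.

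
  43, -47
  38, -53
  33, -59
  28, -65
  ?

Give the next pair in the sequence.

First entry: 43, 38, 33, 28 → 23 (−5 each step).
Second entry: -47, -53, -59, -65 → -71 (−6 each step).
So the next pair is 23, -71.

23, -71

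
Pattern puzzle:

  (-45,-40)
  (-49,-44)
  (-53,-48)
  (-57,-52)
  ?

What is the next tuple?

First slot: −4 each step; -45, -49, -53, -57 → -61.
Second slot goes -40, -44, -48, -52 → -56 (always 5 more than the first slot).
Combining the parts gives (-61,-56).

(-61,-56)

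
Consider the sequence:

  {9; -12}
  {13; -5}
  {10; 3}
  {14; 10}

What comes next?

{11; 18}

First slot: alternating steps +4, −3, +4, −3, …, so 9, 13, 10, 14 → 11.
Second slot goes -12, -5, 3, 10 → 18 (alternating steps +7, +8, +7, +8, …).
So the next tuple is {11; 18}.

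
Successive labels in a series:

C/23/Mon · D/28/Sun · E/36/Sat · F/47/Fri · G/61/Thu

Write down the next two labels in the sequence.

For the letter, letters move forward 1 place in the alphabet: C, D, E, F, G → H → I.
Second component: 23, 28, 36, 47, 61 → 78 → 98 (differences are 5, 8, 11, … (increasing by 3 each time)).
Day: runs backward through the weekdays Mon→Sun; Mon, Sun, Sat, Fri, Thu → Wed → Tue.
Putting the parts together: H/78/Wed and then I/98/Tue.

H/78/Wed, I/98/Tue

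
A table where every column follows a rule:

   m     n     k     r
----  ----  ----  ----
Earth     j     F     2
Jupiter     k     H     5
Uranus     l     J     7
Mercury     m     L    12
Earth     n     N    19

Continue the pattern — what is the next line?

Jupiter  o  P  31

For the column m, repeats Earth → Jupiter → Uranus → Mercury: Earth, Jupiter, Uranus, Mercury, Earth → Jupiter.
For the column n, letters move forward 1 place in the alphabet: j, k, l, m, n → o.
Column k goes F, H, J, L, N → P (letters move forward 2 places in the alphabet).
Column r: 2, 5, 7, 12, 19 → 31 (each term is the sum of the two before it).
Putting it together: Jupiter  o  P  31.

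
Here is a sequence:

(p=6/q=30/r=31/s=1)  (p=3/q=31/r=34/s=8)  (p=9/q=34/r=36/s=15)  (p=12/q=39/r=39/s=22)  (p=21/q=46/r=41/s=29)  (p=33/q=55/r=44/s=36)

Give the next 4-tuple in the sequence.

(p=54/q=66/r=46/s=43)

P: each term is the sum of the two before it, so 6, 3, 9, 12, 21, 33 → 54.
Q: differences are 1, 3, 5, … (increasing by 2 each time), so 30, 31, 34, 39, 46, 55 → 66.
R goes 31, 34, 36, 39, 41, 44 → 46 (alternating steps +3, +2, +3, +2, …).
S: +7 each step, so 1, 8, 15, 22, 29, 36 → 43.
So the next 4-tuple is (p=54/q=66/r=46/s=43).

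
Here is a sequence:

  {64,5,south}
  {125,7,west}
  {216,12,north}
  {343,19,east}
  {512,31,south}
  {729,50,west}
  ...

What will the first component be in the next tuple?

For the first component, perfect cubes: 4³, 5³, 6³, …: 64, 125, 216, 343, 512, 729 → 1000.

1000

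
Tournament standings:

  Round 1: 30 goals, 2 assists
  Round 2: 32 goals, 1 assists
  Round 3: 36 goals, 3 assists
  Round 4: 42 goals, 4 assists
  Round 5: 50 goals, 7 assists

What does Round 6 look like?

Goals: differences are 2, 4, 6, … (increasing by 2 each time); 30, 32, 36, 42, 50 → 60.
Assists: each term is the sum of the two before it, so 2, 1, 3, 4, 7 → 11.
Putting it together: 60 goals, 11 assists.

60 goals, 11 assists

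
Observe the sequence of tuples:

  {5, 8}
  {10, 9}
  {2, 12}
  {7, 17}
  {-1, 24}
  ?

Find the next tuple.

{4, 33}

First coordinate: alternating steps +5, −8, +5, −8, …, so 5, 10, 2, 7, -1 → 4.
Second coordinate goes 8, 9, 12, 17, 24 → 33 (differences are 1, 3, 5, … (increasing by 2 each time)).
So the next tuple is {4, 33}.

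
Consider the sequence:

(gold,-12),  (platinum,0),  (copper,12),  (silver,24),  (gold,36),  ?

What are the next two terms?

Metal: repeats gold → platinum → copper → silver, so gold, platinum, copper, silver, gold → platinum → copper.
Second slot — +12 each step: -12, 0, 12, 24, 36 → 48 → 60.
So the next two terms are (platinum,48) and (copper,60).

(platinum,48), (copper,60)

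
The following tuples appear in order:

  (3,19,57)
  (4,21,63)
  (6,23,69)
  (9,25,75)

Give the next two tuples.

First slot: 3, 4, 6, 9 → 13 → 18 (differences are 1, 2, 3, … (increasing by 1 each time)).
Second slot: +2 each step, so 19, 21, 23, 25 → 27 → 29.
For the third slot, always 3 × the second slot: 57, 63, 69, 75 → 81 → 87.
Putting the parts together: (13,27,81) and then (18,29,87).

(13,27,81), (18,29,87)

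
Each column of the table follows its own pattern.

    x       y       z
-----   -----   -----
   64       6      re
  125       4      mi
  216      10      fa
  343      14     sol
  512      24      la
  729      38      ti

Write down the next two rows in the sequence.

Column x — perfect cubes: 4³, 5³, 6³, …: 64, 125, 216, 343, 512, 729 → 1000 → 1331.
Column y — each term is the sum of the two before it: 6, 4, 10, 14, 24, 38 → 62 → 100.
Column z: runs through the solfège scale do→ti, so re, mi, fa, sol, la, ti → do → re.
So the next two rows are 1000  62  do and 1331  100  re.

1000  62  do; 1331  100  re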